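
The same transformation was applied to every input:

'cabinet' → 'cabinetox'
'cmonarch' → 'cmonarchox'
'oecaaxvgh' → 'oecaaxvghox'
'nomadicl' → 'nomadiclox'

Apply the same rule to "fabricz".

fabriczox

The rule is to append "ox".
Doing the same to "fabricz": "fabriczox".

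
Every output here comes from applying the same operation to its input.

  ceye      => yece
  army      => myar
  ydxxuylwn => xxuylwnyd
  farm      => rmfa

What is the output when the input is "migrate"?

gratemi

The transformation: move the first 2 characters to the end (rotate left by 2).
"migrate" → "gratemi".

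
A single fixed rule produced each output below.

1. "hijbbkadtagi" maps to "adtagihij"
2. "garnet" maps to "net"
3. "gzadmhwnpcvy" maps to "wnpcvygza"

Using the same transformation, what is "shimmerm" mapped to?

What's happening: swap the front and back halves of the string, then delete the last 3 characters.
Applying both steps to "shimmerm": "mermshim", then "merms".
(Check on "garnet": → "netgar" → "net" ✓)

merms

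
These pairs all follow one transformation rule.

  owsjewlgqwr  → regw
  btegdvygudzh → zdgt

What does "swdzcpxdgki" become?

icdw

The rule is to keep one character in every 3, starting at position 2 (positions 2nd, 5th, 8th, ...), then swap the first and last characters.
"swdzcpxdgki" → "wcdi" → "icdw".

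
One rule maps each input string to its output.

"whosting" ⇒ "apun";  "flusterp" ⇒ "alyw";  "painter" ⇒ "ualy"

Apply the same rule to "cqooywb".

vfdi

The pattern: shift every letter 7 places forward in the alphabet (wrapping around), then keep only the last 4 characters.
Applying both steps to "cqooywb": "jxvvfdi", then "vfdi".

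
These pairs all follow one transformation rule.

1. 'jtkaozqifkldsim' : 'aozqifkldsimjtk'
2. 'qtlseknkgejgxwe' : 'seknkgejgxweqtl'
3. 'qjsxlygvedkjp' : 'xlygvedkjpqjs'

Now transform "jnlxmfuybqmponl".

The rule is to move the first 3 characters to the end (rotate left by 3).
"jnlxmfuybqmponl" → "xmfuybqmponljnl".

xmfuybqmponljnl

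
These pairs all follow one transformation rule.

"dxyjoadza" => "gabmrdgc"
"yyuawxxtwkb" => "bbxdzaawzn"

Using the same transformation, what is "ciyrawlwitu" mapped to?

The transformation: shift every letter 3 places forward in the alphabet (wrapping around), then delete the last character.
Starting from "ciyrawlwitu": after the first operation, "flbudzozlwx"; after the second, "flbudzozlw".

flbudzozlw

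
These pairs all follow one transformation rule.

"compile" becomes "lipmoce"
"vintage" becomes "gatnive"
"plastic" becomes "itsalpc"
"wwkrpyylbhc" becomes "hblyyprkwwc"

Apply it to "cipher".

The rule is to reverse the string, then move the first character to the end.
"cipher" → "ehpicr".

ehpicr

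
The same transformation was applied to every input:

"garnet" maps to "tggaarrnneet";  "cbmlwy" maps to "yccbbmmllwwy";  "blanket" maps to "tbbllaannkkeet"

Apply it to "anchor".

raanncchhoor

Rule — double every character, then move the last character to the front.
"anchor" → "aanncchhoorr" → "raanncchhoor".
(Check on "garnet": → "ggaarrnneett" → "tggaarrnneet" ✓)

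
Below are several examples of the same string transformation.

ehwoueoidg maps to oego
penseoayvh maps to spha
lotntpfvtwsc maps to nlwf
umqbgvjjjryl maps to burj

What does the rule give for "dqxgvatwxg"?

gdgt

Rule — keep one character in every 3, starting at position 1 (positions 1st, 4th, 7th, ...), then swap each adjacent pair of characters (1↔2, 3↔4, ...).
Applying both steps to "dqxgvatwxg": "dgtg", then "gdgt".
(Check on "lotntpfvtwsc": → "lnfw" → "nlwf" ✓)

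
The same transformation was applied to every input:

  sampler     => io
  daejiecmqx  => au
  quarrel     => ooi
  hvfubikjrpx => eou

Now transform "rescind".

What's happening: shift every letter 3 places backward in the alphabet (wrapping around), then keep only the vowels.
Working it through for "rescind": intermediate "obpzfka", final "oa".

oa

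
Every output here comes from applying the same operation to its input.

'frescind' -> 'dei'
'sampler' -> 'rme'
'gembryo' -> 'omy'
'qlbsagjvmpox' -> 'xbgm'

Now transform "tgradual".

The transformation: move the last character to the front, then keep one character in every 3, starting at position 1 (positions 1st, 4th, 7th, ...).
Working it through for "tgradual": intermediate "ltgradua", final "lru".

lru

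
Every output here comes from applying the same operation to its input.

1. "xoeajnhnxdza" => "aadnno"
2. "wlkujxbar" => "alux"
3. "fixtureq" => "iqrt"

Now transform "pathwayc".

Rule — keep every other character starting from the second (positions 2nd, 4th, 6th, ...), then sort the characters into alphabetical order.
So "pathwayc" becomes "aach".

aach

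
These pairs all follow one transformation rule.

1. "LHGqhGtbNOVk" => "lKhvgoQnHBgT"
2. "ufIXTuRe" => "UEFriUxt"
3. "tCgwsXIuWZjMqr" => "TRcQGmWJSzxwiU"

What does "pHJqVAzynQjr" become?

PRhJjqQNvYaZ

What's happening: flip the case of every letter, then take characters alternately from the front and the back (1st, last, 2nd, 2nd-last, ...).
Working it through for "pHJqVAzynQjr": intermediate "PhjQvaZYNqJR", final "PRhJjqQNvYaZ".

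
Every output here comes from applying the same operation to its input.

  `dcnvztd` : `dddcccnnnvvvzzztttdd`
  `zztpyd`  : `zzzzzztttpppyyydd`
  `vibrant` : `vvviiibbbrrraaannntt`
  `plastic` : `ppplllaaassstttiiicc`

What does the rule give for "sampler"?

Rule — repeat every character 3 times, then delete the last character.
Applying that to "sampler" gives "sssaaammmpppllleeerr".
(Check on "zztpyd": → "zzzzzztttpppyyyddd" → "zzzzzztttpppyyydd" ✓)

sssaaammmpppllleeerr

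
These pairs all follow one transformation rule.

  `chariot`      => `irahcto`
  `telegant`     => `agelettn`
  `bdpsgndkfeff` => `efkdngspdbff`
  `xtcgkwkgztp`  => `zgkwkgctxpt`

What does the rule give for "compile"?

Rule — reverse the string, then move the first 2 characters to the end (rotate left by 2).
Working it through for "compile": intermediate "elipmoc", final "ipmocel".

ipmocel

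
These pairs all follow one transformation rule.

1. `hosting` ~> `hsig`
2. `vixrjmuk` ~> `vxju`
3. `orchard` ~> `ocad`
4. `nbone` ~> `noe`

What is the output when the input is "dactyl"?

The rule is to keep every other character starting from the first (positions 1st, 3rd, 5th, ...).
So "dactyl" becomes "dcy".

dcy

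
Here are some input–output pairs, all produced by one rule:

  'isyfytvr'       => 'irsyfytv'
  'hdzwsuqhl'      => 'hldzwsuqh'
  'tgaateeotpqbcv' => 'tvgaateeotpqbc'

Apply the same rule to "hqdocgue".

heqdocgu

Looking at the pairs, the operation is to swap the first and last characters, then move the last character to the front.
For "hqdocgue", step one produces "eqdocguh"; step two turns that into "heqdocgu".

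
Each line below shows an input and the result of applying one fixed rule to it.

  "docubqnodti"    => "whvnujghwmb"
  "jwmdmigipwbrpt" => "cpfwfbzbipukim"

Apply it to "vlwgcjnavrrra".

oepzvcgtokkkt

Rule — shift every letter 7 places backward in the alphabet (wrapping around).
Applying that to "vlwgcjnavrrra" gives "oepzvcgtokkkt".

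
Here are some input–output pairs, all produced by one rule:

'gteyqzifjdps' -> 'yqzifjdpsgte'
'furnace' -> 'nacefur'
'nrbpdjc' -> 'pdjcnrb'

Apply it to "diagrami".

Looking at the pairs, the operation is to move the first 3 characters to the end (rotate left by 3).
Doing the same to "diagrami": "gramidia".

gramidia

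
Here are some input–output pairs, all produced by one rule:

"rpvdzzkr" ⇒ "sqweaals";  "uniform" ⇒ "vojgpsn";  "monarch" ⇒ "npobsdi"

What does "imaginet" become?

jnbhjofu

In each case the input is transformed by: shift every letter 1 place forward in the alphabet (wrapping around).
So "imaginet" becomes "jnbhjofu".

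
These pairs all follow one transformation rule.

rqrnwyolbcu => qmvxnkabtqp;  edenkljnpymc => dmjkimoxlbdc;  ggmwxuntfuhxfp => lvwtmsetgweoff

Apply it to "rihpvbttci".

The transformation: move the first 2 characters to the end (rotate left by 2), then shift every letter 1 place backward in the alphabet (wrapping around).
Applying both steps to "rihpvbttci": "hpvbttciri", then "gouassbhqh".

gouassbhqh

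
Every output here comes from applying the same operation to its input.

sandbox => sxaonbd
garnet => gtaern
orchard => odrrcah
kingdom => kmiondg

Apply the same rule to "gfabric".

Each output is the input with this applied: take characters alternately from the front and the back (1st, last, 2nd, 2nd-last, ...).
"gfabric" → "gcfiarb".

gcfiarb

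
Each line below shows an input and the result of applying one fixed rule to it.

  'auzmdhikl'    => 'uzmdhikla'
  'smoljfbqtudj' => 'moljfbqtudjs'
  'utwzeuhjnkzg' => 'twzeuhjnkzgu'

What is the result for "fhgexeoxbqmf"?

hgexeoxbqmff

Each output is the input with this applied: move the first character to the end.
For "fhgexeoxbqmf" the result is "hgexeoxbqmff".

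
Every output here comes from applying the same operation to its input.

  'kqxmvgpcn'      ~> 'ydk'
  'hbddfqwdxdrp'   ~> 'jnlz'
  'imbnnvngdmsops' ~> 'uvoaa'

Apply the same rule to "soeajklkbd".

Looking at the pairs, the operation is to keep one character in every 3, starting at position 2 (positions 2nd, 5th, 8th, ...), then shift every letter 8 places forward in the alphabet (wrapping around).
Working it through for "soeajklkbd": intermediate "ojk", final "wrs".

wrs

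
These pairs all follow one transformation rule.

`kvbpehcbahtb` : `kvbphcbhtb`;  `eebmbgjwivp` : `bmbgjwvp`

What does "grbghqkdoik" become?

grbghqkdk

Each output is the input with this applied: remove every vowel.
On "grbghqkdoik" that produces "grbghqkdk".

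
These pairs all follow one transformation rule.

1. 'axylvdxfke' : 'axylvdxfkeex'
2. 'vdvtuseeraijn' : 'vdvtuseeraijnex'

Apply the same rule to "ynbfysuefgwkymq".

ynbfysuefgwkymqex

Each output is the input with this applied: append "ex".
"ynbfysuefgwkymq" → "ynbfysuefgwkymqex".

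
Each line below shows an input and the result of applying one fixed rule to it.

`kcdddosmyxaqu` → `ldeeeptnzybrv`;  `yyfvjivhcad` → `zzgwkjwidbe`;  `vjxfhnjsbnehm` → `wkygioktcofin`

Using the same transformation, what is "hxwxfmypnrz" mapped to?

iyxygnzqosa

The rule is to shift every letter 1 place forward in the alphabet (wrapping around).
Applying that to "hxwxfmypnrz" gives "iyxygnzqosa".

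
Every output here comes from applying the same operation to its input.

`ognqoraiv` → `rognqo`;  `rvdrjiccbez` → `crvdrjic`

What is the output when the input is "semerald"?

The rule is to delete the last 3 characters, then move the last character to the front.
"semerald" → "semer" → "rseme".

rseme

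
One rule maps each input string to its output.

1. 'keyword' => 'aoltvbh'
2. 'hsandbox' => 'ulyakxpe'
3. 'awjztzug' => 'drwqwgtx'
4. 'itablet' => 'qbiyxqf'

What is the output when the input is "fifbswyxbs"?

pyuvtpycfc

The pattern: shift every letter 3 places backward in the alphabet (wrapping around), then reverse the string.
"fifbswyxbs" → "pyuvtpycfc".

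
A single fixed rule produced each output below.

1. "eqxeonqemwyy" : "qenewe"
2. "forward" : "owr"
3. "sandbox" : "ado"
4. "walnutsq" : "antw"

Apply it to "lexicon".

The transformation: swap the first and last characters, then keep every other character starting from the second (positions 2nd, 4th, 6th, ...).
On "lexicon": the first step gives "nexicol", and the second then gives "eio".

eio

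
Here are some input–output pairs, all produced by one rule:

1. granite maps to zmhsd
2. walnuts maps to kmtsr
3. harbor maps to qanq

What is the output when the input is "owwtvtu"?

Rule — shift every letter 1 place backward in the alphabet (wrapping around), then delete the first 2 characters.
On "owwtvtu": the first step gives "nvvsust", and the second then gives "vsust".

vsust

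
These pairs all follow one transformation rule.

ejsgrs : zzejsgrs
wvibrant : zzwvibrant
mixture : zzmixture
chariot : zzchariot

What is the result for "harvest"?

zzharvest

Rule — prepend "zz".
For "harvest" the result is "zzharvest".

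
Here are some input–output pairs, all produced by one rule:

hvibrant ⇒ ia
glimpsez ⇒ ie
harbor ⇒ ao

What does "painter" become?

The transformation: keep only the vowels.
So "painter" becomes "aie".

aie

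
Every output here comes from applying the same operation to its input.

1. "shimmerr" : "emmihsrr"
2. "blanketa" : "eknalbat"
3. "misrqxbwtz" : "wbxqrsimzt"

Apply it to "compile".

ipmocel

The rule is to reverse the string, then move the first 2 characters to the end (rotate left by 2).
"compile" → "elipmoc" → "ipmocel".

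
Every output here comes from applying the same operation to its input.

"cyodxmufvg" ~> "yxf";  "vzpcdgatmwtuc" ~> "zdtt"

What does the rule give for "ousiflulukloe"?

ufll

The transformation: keep one character in every 3, starting at position 2 (positions 2nd, 5th, 8th, ...).
"ousiflulukloe" → "ufll".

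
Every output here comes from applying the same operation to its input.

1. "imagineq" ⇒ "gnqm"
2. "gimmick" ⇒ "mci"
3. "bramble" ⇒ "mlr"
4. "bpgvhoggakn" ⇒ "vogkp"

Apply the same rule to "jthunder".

The transformation: keep every other character starting from the second (positions 2nd, 4th, 6th, ...), then move the first character to the end.
For "jthunder", step one produces "tudr"; step two turns that into "udrt".

udrt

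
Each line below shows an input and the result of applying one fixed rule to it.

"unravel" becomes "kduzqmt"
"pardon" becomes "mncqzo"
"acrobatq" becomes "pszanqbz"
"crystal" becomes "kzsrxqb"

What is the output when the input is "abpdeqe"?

Looking at the pairs, the operation is to reverse the string, then shift every letter 1 place backward in the alphabet (wrapping around).
On "abpdeqe": the first step gives "eqedpba", and the second then gives "dpdcoaz".

dpdcoaz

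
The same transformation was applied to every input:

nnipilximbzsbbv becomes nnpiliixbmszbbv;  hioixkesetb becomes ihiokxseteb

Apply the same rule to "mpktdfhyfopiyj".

Looking at the pairs, the operation is to swap each adjacent pair of characters (1↔2, 3↔4, ...).
Doing the same to "mpktdfhyfopiyj": "pmtkfdyhofipjy".

pmtkfdyhofipjy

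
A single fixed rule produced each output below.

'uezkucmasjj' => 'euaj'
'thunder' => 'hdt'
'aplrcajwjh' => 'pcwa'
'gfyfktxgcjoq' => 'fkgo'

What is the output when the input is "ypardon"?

The rule is to move the first character to the end, then keep one character in every 3, starting at position 1 (positions 1st, 4th, 7th, ...).
On "ypardon": the first step gives "pardony", and the second then gives "pdy".

pdy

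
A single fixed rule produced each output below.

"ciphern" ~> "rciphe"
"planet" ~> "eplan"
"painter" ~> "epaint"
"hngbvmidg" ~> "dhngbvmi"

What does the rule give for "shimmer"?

eshimm

Looking at the pairs, the operation is to delete the last character, then move the last character to the front.
Applying both steps to "shimmer": "shimme", then "eshimm".
(Check on "hngbvmidg": → "hngbvmid" → "dhngbvmi" ✓)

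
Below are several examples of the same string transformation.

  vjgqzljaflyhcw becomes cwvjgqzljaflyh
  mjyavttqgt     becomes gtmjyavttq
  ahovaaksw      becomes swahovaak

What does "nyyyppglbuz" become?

Rule — move the last 2 characters to the front (rotate right by 2).
Doing the same to "nyyyppglbuz": "uznyyyppglb".

uznyyyppglb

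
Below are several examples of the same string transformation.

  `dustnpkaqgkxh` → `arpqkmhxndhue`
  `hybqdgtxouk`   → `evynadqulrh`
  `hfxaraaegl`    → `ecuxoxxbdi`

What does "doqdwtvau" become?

The pattern: shift every letter 3 places backward in the alphabet (wrapping around).
"doqdwtvau" → "alnatqsxr".

alnatqsxr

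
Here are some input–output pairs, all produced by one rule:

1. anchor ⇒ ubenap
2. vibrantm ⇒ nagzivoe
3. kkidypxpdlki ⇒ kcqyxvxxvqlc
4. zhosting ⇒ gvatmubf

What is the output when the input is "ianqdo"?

dqbvna

What's happening: shift every letter 13 places forward in the alphabet (wrapping around) — i.e. ROT13, then swap the front and back halves of the string.
"ianqdo" → "vnadqb" → "dqbvna".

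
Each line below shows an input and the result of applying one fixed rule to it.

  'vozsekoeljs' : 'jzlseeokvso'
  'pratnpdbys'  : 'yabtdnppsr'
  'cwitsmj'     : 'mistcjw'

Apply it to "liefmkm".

kemflmi

The pattern: take characters alternately from the front and the back (1st, last, 2nd, 2nd-last, ...), then move the first 3 characters to the end (rotate left by 3).
Working it through for "liefmkm": intermediate "lmikemf", final "kemflmi".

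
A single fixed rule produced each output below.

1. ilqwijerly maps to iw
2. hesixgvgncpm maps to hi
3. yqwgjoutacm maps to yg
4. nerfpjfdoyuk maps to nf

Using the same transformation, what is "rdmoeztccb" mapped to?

ro

The rule is to keep one character in every 3, starting at position 1 (positions 1st, 4th, 7th, ...), then delete the last 2 characters.
For "rdmoeztccb", step one produces "rotb"; step two turns that into "ro".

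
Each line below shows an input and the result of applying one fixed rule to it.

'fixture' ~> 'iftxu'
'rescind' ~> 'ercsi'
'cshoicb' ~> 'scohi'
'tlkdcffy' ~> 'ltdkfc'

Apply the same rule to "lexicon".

Each output is the input with this applied: delete the last 2 characters, then swap each adjacent pair of characters (1↔2, 3↔4, ...).
Starting from "lexicon": after the first operation, "lexic"; after the second, "elixc".

elixc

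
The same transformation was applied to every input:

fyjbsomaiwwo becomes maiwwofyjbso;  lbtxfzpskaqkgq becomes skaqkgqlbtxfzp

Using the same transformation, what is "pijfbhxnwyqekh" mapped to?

nwyqekhpijfbhx

The transformation: swap the front and back halves of the string.
Doing the same to "pijfbhxnwyqekh": "nwyqekhpijfbhx".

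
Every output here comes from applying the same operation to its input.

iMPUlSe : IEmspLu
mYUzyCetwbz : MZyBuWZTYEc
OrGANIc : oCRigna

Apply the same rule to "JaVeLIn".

jNAivlE

The transformation: take characters alternately from the front and the back (1st, last, 2nd, 2nd-last, ...), then flip the case of every letter.
Applying both steps to "JaVeLIn": "JnaIVLe", then "jNAivlE".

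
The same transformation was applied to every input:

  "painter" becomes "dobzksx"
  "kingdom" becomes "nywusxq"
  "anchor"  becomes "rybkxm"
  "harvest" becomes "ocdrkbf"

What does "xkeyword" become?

The pattern: shift every letter 10 places forward in the alphabet (wrapping around), then move the last 3 characters to the front (rotate right by 3).
For "xkeyword", step one produces "huoigybn"; step two turns that into "ybnhuoig".

ybnhuoig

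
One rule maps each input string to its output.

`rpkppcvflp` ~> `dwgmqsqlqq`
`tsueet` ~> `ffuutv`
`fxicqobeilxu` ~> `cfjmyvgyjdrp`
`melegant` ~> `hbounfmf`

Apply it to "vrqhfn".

igowsr

Looking at the pairs, the operation is to swap the front and back halves of the string, then shift every letter 1 place forward in the alphabet (wrapping around).
Starting from "vrqhfn": after the first operation, "hfnvrq"; after the second, "igowsr".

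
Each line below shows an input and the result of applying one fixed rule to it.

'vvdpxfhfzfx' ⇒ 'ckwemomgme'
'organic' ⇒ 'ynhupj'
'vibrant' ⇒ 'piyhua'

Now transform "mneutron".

The rule is to delete the first character, then shift every letter 7 places forward in the alphabet (wrapping around).
Working it through for "mneutron": intermediate "neutron", final "ulbayvu".

ulbayvu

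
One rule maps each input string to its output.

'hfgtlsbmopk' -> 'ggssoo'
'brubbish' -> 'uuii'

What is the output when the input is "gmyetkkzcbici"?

yykkcccc

What's happening: keep one character in every 3, starting at position 3 (positions 3rd, 6th, 9th, ...), then double every character.
"gmyetkkzcbici" → "ykcc" → "yykkcccc".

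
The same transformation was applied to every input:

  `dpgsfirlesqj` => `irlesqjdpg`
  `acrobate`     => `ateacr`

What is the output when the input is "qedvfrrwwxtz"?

rrwwxtzqed

Looking at the pairs, the operation is to move the first 3 characters to the end (rotate left by 3), then delete the first 2 characters.
On "qedvfrrwwxtz": the first step gives "vfrrwwxtzqed", and the second then gives "rrwwxtzqed".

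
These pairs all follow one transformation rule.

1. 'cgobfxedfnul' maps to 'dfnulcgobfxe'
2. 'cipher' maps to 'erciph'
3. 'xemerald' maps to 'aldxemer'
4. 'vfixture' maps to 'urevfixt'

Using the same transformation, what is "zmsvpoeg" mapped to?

Each output is the input with this applied: move the first character to the end, then swap the front and back halves of the string.
Starting from "zmsvpoeg": after the first operation, "msvpoegz"; after the second, "oegzmsvp".

oegzmsvp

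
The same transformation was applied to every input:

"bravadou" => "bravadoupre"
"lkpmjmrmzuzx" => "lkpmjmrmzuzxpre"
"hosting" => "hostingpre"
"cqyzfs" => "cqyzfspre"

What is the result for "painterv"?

paintervpre

The transformation: append "pre".
"painterv" → "paintervpre".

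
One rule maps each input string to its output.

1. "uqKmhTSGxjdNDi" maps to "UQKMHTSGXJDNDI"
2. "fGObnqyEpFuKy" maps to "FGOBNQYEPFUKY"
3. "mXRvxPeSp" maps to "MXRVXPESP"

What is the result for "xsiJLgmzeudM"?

Each output is the input with this applied: convert every letter to uppercase.
Doing the same to "xsiJLgmzeudM": "XSIJLGMZEUDM".

XSIJLGMZEUDM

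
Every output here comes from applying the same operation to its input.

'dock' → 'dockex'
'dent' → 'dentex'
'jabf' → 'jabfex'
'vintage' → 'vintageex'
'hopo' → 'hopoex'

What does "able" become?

The pattern: append "ex".
So "able" becomes "ableex".

ableex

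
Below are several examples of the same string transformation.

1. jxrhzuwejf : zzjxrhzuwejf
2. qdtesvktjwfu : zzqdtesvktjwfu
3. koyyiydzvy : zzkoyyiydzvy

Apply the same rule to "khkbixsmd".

zzkhkbixsmd

What's happening: prepend "zz".
On "khkbixsmd" that produces "zzkhkbixsmd".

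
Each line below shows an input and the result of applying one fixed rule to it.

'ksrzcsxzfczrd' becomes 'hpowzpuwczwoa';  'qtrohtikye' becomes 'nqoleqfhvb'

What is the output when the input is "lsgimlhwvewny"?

ipdfjietsbtkv

Looking at the pairs, the operation is to shift every letter 3 places backward in the alphabet (wrapping around).
For "lsgimlhwvewny" the result is "ipdfjietsbtkv".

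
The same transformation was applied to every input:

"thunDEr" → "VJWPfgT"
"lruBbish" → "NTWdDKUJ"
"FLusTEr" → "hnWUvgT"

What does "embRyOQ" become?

In each case the input is transformed by: shift every letter 2 places forward in the alphabet (wrapping around), then flip the case of every letter.
Applying both steps to "embRyOQ": "godTaQS", then "GODtAqs".

GODtAqs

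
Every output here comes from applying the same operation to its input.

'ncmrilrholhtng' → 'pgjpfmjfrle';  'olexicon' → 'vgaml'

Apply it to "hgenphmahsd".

The pattern: shift every letter 2 places backward in the alphabet (wrapping around), then delete the first 3 characters.
Starting from "hgenphmahsd": after the first operation, "feclnfkyfqb"; after the second, "lnfkyfqb".
(Check on "olexicon": → "mjcvgaml" → "vgaml" ✓)

lnfkyfqb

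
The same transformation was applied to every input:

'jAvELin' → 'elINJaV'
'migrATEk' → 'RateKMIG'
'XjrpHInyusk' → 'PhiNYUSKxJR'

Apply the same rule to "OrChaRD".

What's happening: move the first 3 characters to the end (rotate left by 3), then flip the case of every letter.
Starting from "OrChaRD": after the first operation, "haRDOrC"; after the second, "HArdoRc".

HArdoRc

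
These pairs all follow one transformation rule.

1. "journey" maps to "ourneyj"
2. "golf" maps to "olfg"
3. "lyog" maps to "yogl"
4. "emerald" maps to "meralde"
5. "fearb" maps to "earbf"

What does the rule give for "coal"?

Looking at the pairs, the operation is to move the first character to the end.
So "coal" becomes "oalc".

oalc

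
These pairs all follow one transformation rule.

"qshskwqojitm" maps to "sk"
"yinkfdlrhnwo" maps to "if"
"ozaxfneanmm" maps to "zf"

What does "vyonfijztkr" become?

Looking at the pairs, the operation is to keep one character in every 3, starting at position 2 (positions 2nd, 5th, 8th, ...), then delete the last 2 characters.
"vyonfijztkr" → "yf".
(Check on "ozaxfneanmm": → "zfam" → "zf" ✓)

yf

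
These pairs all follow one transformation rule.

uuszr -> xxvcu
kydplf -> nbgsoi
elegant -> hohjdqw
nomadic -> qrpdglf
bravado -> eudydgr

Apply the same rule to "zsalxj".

The transformation: shift every letter 3 places forward in the alphabet (wrapping around).
Applying that to "zsalxj" gives "cvdoam".

cvdoam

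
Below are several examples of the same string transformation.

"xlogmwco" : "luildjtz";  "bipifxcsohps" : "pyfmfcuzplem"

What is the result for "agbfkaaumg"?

dxdychxxrj

The transformation: move the last character to the front, then shift every letter 3 places backward in the alphabet (wrapping around).
Applying both steps to "agbfkaaumg": "gagbfkaaum", then "dxdychxxrj".
(Check on "xlogmwco": → "oxlogmwc" → "luildjtz" ✓)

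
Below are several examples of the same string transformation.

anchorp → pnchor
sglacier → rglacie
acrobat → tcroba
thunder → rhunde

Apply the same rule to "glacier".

rlacie

In each case the input is transformed by: delete the first character, then move the last character to the front.
Working it through for "glacier": intermediate "lacier", final "rlacie".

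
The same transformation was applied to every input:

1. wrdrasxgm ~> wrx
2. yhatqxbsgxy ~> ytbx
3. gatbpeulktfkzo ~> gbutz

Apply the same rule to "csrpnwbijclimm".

Looking at the pairs, the operation is to keep one character in every 3, starting at position 1 (positions 1st, 4th, 7th, ...).
Applying that to "csrpnwbijclimm" gives "cpbcm".

cpbcm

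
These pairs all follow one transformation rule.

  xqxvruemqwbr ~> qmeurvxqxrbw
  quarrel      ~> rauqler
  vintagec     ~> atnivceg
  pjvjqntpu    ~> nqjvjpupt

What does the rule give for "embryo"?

bmeoyr

In each case the input is transformed by: move the last 3 characters to the front (rotate right by 3), then reverse the string.
For "embryo", step one produces "ryoemb"; step two turns that into "bmeoyr".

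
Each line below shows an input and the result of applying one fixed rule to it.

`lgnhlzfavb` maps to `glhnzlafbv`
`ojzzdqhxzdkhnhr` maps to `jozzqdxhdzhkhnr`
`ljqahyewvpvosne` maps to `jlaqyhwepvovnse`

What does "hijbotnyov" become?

ihbjtoynvo

Each output is the input with this applied: swap each adjacent pair of characters (1↔2, 3↔4, ...).
Doing the same to "hijbotnyov": "ihbjtoynvo".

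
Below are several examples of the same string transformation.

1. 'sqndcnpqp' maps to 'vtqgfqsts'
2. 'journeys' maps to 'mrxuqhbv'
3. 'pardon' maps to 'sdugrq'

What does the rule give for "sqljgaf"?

The rule is to shift every letter 3 places forward in the alphabet (wrapping around).
So "sqljgaf" becomes "vtomjdi".

vtomjdi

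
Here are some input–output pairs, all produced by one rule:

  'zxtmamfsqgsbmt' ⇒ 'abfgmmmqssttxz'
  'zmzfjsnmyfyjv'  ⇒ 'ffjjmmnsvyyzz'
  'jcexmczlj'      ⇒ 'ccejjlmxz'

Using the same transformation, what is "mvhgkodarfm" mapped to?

adfghkmmorv

The transformation: sort the characters into alphabetical order.
On "mvhgkodarfm" that produces "adfghkmmorv".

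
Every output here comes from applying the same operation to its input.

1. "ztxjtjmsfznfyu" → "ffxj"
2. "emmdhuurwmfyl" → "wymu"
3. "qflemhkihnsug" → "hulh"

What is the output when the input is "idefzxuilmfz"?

Looking at the pairs, the operation is to keep one character in every 3, starting at position 3 (positions 3rd, 6th, 9th, ...), then move the first 2 characters to the end (rotate left by 2).
Applying both steps to "idefzxuilmfz": "exlz", then "lzex".

lzex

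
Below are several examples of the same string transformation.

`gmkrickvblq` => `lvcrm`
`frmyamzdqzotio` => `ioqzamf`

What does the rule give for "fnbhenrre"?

What's happening: reverse the string, then keep every other character starting from the second (positions 2nd, 4th, 6th, ...).
Applying that to "fnbhenrre" gives "rnhn".

rnhn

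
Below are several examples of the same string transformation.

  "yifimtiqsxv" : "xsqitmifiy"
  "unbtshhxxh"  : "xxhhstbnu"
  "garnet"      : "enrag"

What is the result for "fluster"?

The rule is to reverse the string, then delete the first character.
Working it through for "fluster": intermediate "retsulf", final "etsulf".
(Check on "garnet": → "tenrag" → "enrag" ✓)

etsulf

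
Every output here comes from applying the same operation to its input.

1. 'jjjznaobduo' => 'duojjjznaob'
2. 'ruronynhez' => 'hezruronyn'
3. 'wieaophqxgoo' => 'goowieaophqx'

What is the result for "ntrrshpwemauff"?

uffntrrshpwema

Each output is the input with this applied: move the last 3 characters to the front (rotate right by 3).
"ntrrshpwemauff" → "uffntrrshpwema".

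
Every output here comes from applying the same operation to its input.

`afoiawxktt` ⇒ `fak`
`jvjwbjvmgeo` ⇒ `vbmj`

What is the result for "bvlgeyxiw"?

vei

The pattern: swap the first and last characters, then keep one character in every 3, starting at position 2 (positions 2nd, 5th, 8th, ...).
For "bvlgeyxiw" the result is "vei".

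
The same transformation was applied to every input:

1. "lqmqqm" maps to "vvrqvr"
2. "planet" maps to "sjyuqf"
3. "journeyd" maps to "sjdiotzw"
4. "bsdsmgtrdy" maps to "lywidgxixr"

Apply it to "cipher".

mjwhnu

The transformation: swap the front and back halves of the string, then shift every letter 5 places forward in the alphabet (wrapping around).
"cipher" → "hercip" → "mjwhnu".
(Check on "lqmqqm": → "qqmlqm" → "vvrqvr" ✓)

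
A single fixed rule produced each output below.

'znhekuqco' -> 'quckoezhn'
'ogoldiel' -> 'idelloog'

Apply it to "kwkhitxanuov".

Each output is the input with this applied: move the last 3 characters to the front (rotate right by 3), then take characters alternately from the front and the back (1st, last, 2nd, 2nd-last, ...).
On "kwkhitxanuov": the first step gives "uovkwkhitxan", and the second then gives "unoavxktwikh".
(Check on "znhekuqco": → "qcoznheku" → "quckoezhn" ✓)

unoavxktwikh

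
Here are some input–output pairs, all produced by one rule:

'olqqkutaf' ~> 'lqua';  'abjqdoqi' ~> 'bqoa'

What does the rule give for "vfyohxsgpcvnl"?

foxgcn

The transformation: swap the first and last characters, then keep every other character starting from the second (positions 2nd, 4th, 6th, ...).
For "vfyohxsgpcvnl", step one produces "lfyohxsgpcvnv"; step two turns that into "foxgcn".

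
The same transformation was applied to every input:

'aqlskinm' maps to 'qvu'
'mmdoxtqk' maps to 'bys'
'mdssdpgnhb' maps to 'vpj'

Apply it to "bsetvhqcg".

yko

Each output is the input with this applied: shift every letter 8 places forward in the alphabet (wrapping around), then keep only the last 3 characters.
On "bsetvhqcg": the first step gives "jambdpyko", and the second then gives "yko".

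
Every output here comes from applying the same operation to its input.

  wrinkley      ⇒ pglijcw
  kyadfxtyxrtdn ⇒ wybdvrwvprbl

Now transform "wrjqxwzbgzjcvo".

phovuxzexhatm

The transformation: shift every letter 2 places backward in the alphabet (wrapping around), then delete the first character.
Working it through for "wrjqxwzbgzjcvo": intermediate "uphovuxzexhatm", final "phovuxzexhatm".
(Check on "wrinkley": → "upglijcw" → "pglijcw" ✓)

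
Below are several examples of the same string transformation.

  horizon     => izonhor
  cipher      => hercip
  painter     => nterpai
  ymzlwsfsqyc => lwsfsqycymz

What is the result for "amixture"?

xtureami

Looking at the pairs, the operation is to move the first 3 characters to the end (rotate left by 3).
"amixture" → "xtureami".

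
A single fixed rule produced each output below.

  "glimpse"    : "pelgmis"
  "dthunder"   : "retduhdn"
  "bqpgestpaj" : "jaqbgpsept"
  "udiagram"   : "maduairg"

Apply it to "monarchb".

The rule is to swap each adjacent pair of characters (1↔2, 3↔4, ...), then move the last 2 characters to the front (rotate right by 2).
Starting from "monarchb": after the first operation, "omancrbh"; after the second, "bhomancr".

bhomancr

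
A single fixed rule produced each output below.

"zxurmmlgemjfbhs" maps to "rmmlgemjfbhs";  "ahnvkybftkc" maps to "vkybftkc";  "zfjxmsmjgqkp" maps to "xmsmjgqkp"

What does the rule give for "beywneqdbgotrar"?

wneqdbgotrar

Rule — delete the first 3 characters.
Doing the same to "beywneqdbgotrar": "wneqdbgotrar".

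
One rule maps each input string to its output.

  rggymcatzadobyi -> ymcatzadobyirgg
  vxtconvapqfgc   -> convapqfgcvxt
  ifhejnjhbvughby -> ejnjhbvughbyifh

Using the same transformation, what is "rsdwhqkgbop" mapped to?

whqkgboprsd

The rule is to move the first 3 characters to the end (rotate left by 3).
So "rsdwhqkgbop" becomes "whqkgboprsd".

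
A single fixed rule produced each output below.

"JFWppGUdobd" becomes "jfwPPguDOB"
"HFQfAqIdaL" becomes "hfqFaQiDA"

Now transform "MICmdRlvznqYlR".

The pattern: delete the last character, then flip the case of every letter.
"MICmdRlvznqYlR" → "MICmdRlvznqYl" → "micMDrLVZNQyL".

micMDrLVZNQyL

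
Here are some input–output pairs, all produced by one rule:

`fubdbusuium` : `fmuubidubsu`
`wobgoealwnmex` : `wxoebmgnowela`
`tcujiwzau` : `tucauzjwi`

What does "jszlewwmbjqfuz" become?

In each case the input is transformed by: take characters alternately from the front and the back (1st, last, 2nd, 2nd-last, ...).
So "jszlewwmbjqfuz" becomes "jzsuzflqejwbwm".

jzsuzflqejwbwm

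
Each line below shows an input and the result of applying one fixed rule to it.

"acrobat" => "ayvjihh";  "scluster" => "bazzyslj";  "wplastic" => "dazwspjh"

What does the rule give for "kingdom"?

The rule is to sort the characters into reverse alphabetical order, then shift every letter 7 places forward in the alphabet (wrapping around).
Applying both steps to "kingdom": "onmkigd", then "vutrpnk".

vutrpnk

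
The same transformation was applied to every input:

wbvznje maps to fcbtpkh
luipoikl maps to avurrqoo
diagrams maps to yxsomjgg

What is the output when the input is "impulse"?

What's happening: sort the characters into reverse alphabetical order, then shift every letter 6 places forward in the alphabet (wrapping around).
On "impulse": the first step gives "uspmlie", and the second then gives "ayvsrok".

ayvsrok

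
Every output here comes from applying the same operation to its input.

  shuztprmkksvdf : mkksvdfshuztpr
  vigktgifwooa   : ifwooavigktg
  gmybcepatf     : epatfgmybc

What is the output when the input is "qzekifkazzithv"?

azzithvqzekifk

What's happening: swap the front and back halves of the string.
Applying that to "qzekifkazzithv" gives "azzithvqzekifk".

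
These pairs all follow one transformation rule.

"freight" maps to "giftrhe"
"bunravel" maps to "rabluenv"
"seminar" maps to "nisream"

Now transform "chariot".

Rule — take characters alternately from the front and the back (1st, last, 2nd, 2nd-last, ...), then move the last 2 characters to the front (rotate right by 2).
For "chariot", step one produces "cthoair"; step two turns that into "ircthoa".
(Check on "seminar": → "sreamni" → "nisream" ✓)

ircthoa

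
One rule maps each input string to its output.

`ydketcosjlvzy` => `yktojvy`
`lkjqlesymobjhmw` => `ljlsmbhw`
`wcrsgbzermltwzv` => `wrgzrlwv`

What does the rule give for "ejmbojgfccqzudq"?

Rule — keep every other character starting from the first (positions 1st, 3rd, 5th, ...).
"ejmbojgfccqzudq" → "emogcquq".

emogcquq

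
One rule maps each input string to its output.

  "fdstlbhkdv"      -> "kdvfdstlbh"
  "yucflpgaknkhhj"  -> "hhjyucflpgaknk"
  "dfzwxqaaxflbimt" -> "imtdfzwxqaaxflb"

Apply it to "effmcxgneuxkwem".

wemeffmcxgneuxk

The rule is to move the last 3 characters to the front (rotate right by 3).
For "effmcxgneuxkwem" the result is "wemeffmcxgneuxk".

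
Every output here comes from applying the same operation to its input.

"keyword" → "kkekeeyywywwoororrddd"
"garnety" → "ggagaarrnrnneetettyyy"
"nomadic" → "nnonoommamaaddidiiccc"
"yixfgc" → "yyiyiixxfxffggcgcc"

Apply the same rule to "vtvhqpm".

vvtvttvvhvhhqqpqppmmm

The pattern: repeat every character 3 times, then swap each adjacent pair of characters (1↔2, 3↔4, ...).
For "vtvhqpm", step one produces "vvvtttvvvhhhqqqpppmmm"; step two turns that into "vvtvttvvhvhhqqpqppmmm".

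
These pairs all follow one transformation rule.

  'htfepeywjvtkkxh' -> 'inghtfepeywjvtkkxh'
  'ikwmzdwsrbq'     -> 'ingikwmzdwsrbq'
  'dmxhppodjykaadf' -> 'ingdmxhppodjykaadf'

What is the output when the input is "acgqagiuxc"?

ingacgqagiuxc

The pattern: prepend "ing".
For "acgqagiuxc" the result is "ingacgqagiuxc".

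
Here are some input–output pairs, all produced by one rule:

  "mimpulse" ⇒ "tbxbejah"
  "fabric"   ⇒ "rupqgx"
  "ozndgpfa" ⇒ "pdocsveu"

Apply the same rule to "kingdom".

Looking at the pairs, the operation is to move the last character to the front, then shift every letter 11 places backward in the alphabet (wrapping around).
Working it through for "kingdom": intermediate "mkingdo", final "bzxcvsd".

bzxcvsd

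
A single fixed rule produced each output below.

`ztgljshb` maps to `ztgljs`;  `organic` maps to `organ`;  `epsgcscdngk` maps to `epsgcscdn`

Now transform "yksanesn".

yksane

In each case the input is transformed by: delete the last 2 characters.
On "yksanesn" that produces "yksane".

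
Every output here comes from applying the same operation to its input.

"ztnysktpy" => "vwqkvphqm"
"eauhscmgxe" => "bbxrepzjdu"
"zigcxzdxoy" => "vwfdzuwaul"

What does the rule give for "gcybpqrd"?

adzvymno

What's happening: shift every letter 3 places backward in the alphabet (wrapping around), then move the last character to the front.
For "gcybpqrd" the result is "adzvymno".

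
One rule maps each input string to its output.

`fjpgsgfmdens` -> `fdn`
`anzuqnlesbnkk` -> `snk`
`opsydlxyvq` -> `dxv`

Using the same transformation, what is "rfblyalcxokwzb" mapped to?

The pattern: keep every other character starting from the first (positions 1st, 3rd, 5th, ...), then keep only the last 3 characters.
"rfblyalcxokwzb" → "xkz".

xkz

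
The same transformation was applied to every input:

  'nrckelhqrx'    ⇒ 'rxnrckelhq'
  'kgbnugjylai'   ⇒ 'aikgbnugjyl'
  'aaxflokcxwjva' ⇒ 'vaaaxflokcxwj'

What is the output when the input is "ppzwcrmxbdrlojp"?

What's happening: move the last 2 characters to the front (rotate right by 2).
Doing the same to "ppzwcrmxbdrlojp": "jpppzwcrmxbdrlo".

jpppzwcrmxbdrlo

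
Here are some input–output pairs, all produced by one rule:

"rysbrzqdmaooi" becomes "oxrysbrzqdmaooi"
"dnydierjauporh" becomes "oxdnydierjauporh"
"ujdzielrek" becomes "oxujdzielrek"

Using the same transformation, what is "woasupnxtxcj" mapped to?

oxwoasupnxtxcj

What's happening: prepend "ox".
So "woasupnxtxcj" becomes "oxwoasupnxtxcj".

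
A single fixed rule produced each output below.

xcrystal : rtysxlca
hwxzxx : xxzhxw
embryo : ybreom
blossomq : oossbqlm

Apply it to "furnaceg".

The pattern: take characters alternately from the front and the back (1st, last, 2nd, 2nd-last, ...), then swap the front and back halves of the string.
Applying both steps to "furnaceg": "fguercna", then "rcnafgue".

rcnafgue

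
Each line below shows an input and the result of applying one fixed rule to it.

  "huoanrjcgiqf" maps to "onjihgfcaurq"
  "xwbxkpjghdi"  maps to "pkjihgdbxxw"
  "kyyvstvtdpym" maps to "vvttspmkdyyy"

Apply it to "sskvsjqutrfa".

The transformation: sort the characters into reverse alphabetical order, then move the first 3 characters to the end (rotate left by 3).
For "sskvsjqutrfa", step one produces "vutsssrqkjfa"; step two turns that into "sssrqkjfavut".

sssrqkjfavut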